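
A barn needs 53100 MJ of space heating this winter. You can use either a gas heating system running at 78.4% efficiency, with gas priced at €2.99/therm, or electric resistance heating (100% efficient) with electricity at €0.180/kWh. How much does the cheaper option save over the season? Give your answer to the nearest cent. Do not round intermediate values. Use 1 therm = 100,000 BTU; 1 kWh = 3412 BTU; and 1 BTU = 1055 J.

Heat load = 53100 MJ = 53,100,000,000 J / 1055 = 50,331,754 BTU
Gas: input = 50,331,754 / 0.784 = 64,198,665 BTU = 642 therm → 642 × €2.99 = €1,919.54
Electric: 50,331,754 BTU / 3412 = 14,750 kWh → × €0.180 = €2,655.25
Difference = |€1,919.54 − €2,655.25| = €735.71

€735.71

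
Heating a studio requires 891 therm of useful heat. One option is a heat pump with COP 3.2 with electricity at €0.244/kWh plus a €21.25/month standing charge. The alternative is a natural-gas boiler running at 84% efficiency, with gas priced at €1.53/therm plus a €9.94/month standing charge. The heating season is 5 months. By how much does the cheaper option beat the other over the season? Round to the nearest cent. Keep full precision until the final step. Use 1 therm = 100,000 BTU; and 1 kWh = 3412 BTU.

€424.83

Heat load = 891 therm × 100,000 = 89,100,000 BTU
Gas: input = 89,100,000 / 0.84 = 106,071,429 BTU = 1,061 therm → 1,061 × €1.53 = €1,622.89; + 5 × €9.94 standing = €1,672.59
Heat pump: 89,100,000 BTU / 3412 = 26,110 kWh heat; / 3.2 = 8,161 kWh in → × €0.244 = €1,991.17; + 5 × €21.25 standing = €2,097.42
Difference = |€1,672.59 − €2,097.42| = €424.83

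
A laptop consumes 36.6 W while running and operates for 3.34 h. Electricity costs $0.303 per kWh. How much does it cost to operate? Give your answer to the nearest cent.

Energy = 36.6 W × 3.34 h = 122 Wh = 0.1222 kWh
Cost = 0.1222 kWh × $0.303/kWh = $0.04

$0.04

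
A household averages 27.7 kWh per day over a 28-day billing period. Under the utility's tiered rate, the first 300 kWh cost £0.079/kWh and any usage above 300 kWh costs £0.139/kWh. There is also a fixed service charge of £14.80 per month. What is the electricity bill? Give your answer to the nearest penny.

£104.61

Usage = 27.7 kWh/day × 28 days = 775.6 kWh
First 300 kWh × £0.079 = £23.70
Remaining 475.6 kWh × £0.139 = £66.11
Energy charge = £89.81; + service £14.80 = £104.61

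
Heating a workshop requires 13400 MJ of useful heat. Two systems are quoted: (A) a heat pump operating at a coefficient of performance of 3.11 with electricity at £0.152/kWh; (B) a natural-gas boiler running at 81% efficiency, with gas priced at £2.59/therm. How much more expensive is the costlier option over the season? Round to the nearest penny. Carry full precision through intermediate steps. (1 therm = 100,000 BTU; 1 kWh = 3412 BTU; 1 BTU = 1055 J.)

Heat load = 13400 MJ = 13,400,000,000 J / 1055 = 12,701,422 BTU
Gas: input = 12,701,422 / 0.81 = 15,680,768 BTU = 156.8 therm → 156.8 × £2.59 = £406.13
Heat pump: 12,701,422 BTU / 3412 = 3,723 kWh heat; / 3.11 = 1,197 kWh in → × £0.152 = £181.94
Difference = |£406.13 − £181.94| = £224.19

£224.19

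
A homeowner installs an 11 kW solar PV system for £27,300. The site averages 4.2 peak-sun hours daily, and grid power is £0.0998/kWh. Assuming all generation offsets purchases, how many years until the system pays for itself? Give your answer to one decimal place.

Daily generation = 11 kW × 4.2 h = 46.2 kWh
Annual generation = 46.2 × 365 = 16863 kWh
Annual savings = 16863 × £0.0998 = £1,682.93
Payback = £27,300 / £1,682.93 = 16.2 years

16.2 years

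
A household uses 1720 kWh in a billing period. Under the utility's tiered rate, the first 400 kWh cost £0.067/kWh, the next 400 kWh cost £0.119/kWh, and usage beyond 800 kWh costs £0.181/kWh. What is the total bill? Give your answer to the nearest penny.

First 400 kWh × £0.067 = £26.80
Next 400 kWh × £0.119 = £47.60
Remaining 920 kWh × £0.181 = £166.52
Total = £240.92

£240.92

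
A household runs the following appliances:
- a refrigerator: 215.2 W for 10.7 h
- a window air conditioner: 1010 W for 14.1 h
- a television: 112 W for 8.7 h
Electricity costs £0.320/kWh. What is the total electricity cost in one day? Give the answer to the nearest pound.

£6

refrigerator: 215.2 W × 10.7 h = 2,303 Wh = 2.303 kWh
window air conditioner: 1010 W × 14.1 h = 14,241 Wh = 14.24 kWh
television: 112 W × 8.7 h = 974 Wh = 0.9744 kWh
Total energy = 2.303 + 14.24 + 0.9744 = 17.52 kWh
Cost = 17.52 kWh × £0.320 = £5.61 ≈ £6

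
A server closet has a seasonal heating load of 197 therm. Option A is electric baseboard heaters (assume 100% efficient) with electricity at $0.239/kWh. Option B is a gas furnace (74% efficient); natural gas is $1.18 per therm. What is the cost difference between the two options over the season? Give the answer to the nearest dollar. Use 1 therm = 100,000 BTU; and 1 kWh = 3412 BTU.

$1066

Heat load = 197 therm × 100,000 = 19,700,000 BTU
Gas: input = 19,700,000 / 0.74 = 26,621,622 BTU = 266.2 therm → 266.2 × $1.18 = $314.14
Electric: 19,700,000 BTU / 3412 = 5,774 kWh → × $0.239 = $1,379.92
Difference = |$314.14 − $1,379.92| = $1,065.79 ≈ $1066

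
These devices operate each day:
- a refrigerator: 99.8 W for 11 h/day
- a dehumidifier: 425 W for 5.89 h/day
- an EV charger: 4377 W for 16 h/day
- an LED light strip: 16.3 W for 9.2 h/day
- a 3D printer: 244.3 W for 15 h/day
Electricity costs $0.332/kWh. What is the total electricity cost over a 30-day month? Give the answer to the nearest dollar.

$771

refrigerator: 99.8 W × 11 h × 30 d = 32,934 Wh = 32.93 kWh
dehumidifier: 425 W × 5.89 h × 30 d = 75,098 Wh = 75.1 kWh
EV charger: 4377 W × 16 h × 30 d = 2,100,960 Wh = 2,101 kWh
LED light strip: 16.3 W × 9.2 h × 30 d = 4,499 Wh = 4.499 kWh
3D printer: 244.3 W × 15 h × 30 d = 109,935 Wh = 109.9 kWh
Total energy = 32.93 + 75.1 + 2,101 + 4.499 + 109.9 = 2,323 kWh
Cost = 2,323 kWh × $0.332 = $771.38 ≈ $771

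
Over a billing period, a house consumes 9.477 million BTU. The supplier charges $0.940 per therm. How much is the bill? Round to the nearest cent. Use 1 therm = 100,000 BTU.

9.477 million BTU × (10 therm/million BTU) = 94.77 therm
Cost = 94.77 therm × $0.940/therm = $89.08

$89.08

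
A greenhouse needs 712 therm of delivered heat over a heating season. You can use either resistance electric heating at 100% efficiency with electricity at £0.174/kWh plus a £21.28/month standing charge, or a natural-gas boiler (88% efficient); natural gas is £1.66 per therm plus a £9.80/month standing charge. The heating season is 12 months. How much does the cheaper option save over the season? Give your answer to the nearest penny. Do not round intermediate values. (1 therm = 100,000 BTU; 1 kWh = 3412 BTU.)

£2425.62

Heat load = 712 therm × 100,000 = 71,200,000 BTU
Gas: input = 71,200,000 / 0.880 = 80,909,091 BTU = 809.1 therm → 809.1 × £1.66 = £1,343.09; + 12 × £9.80 standing = £1,460.69
Electric: 71,200,000 BTU / 3412 = 20,870 kWh → × £0.174 = £3,630.95; + 12 × £21.28 standing = £3,886.31
Difference = |£1,460.69 − £3,886.31| = £2,425.62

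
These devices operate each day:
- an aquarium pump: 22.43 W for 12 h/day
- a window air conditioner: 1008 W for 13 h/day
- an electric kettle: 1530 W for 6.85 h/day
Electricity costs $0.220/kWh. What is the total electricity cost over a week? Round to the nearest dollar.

aquarium pump: 22.43 W × 12 h × 7 d = 1,884 Wh = 1.884 kWh
window air conditioner: 1008 W × 13 h × 7 d = 91,728 Wh = 91.73 kWh
electric kettle: 1530 W × 6.85 h × 7 d = 73,364 Wh = 73.36 kWh
Total energy = 1.884 + 91.73 + 73.36 = 167 kWh
Cost = 167 kWh × $0.220 = $36.73 ≈ $37

$37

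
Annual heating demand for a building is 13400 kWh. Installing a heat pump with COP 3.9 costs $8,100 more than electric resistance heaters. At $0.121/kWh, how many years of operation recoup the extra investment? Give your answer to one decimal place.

Resistance: 13400 kWh × $0.121 = $1,621.40/yr
Heat pump: 13400 / 3.9 = 3436 kWh in → × $0.121 = $415.74/yr
Annual savings = $1,205.66
Payback = $8,100 / $1,205.66 = 6.72 years

6.7 years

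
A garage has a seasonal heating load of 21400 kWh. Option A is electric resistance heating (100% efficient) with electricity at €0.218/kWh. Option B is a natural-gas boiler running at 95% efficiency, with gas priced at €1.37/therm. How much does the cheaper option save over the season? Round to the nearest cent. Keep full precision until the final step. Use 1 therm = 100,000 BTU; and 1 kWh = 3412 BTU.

€3612.22

Heat load = 21400 kWh × 3412 = 73,016,800 BTU
Gas: input = 73,016,800 / 0.95 = 76,859,789 BTU = 768.6 therm → 768.6 × €1.37 = €1,052.98
Electric: 73,016,800 BTU / 3412 = 21,400 kWh → × €0.218 = €4,665.20
Difference = |€1,052.98 − €4,665.20| = €3,612.22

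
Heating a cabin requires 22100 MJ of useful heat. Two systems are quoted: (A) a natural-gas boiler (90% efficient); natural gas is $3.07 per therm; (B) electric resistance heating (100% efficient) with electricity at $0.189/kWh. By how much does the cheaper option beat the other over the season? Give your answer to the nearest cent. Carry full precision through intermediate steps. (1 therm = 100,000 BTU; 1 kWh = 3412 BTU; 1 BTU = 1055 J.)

Heat load = 22100 MJ = 22,100,000,000 J / 1055 = 20,947,867 BTU
Gas: input = 20,947,867 / 0.90 = 23,275,408 BTU = 232.8 therm → 232.8 × $3.07 = $714.56
Electric: 20,947,867 BTU / 3412 = 6,139 kWh → × $0.189 = $1,160.36
Difference = |$714.56 − $1,160.36| = $445.80

$445.80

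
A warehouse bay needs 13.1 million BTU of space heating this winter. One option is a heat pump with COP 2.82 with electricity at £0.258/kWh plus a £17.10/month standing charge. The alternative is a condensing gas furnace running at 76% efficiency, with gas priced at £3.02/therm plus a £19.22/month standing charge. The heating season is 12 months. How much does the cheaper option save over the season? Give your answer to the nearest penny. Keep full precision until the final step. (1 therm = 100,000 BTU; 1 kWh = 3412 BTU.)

£194.73

Heat load = 13.1 × 10⁶ BTU = 13,100,000 BTU
Gas: input = 13,100,000 / 0.76 = 17,236,842 BTU = 172.4 therm → 172.4 × £3.02 = £520.55; + 12 × £19.22 standing = £751.19
Heat pump: 13,100,000 BTU / 3412 = 3,839 kWh heat; / 2.82 = 1,361 kWh in → × £0.258 = £351.26; + 12 × £17.10 standing = £556.46
Difference = |£751.19 − £556.46| = £194.73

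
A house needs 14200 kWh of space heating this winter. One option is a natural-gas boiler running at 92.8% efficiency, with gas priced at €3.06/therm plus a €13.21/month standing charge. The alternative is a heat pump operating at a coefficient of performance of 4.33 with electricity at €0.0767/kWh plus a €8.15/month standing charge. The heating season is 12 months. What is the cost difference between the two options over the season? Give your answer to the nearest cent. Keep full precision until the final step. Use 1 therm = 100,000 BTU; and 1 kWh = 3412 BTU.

Heat load = 14200 kWh × 3412 = 48,450,400 BTU
Gas: input = 48,450,400 / 0.928 = 52,209,483 BTU = 522.1 therm → 522.1 × €3.06 = €1,597.61; + 12 × €13.21 standing = €1,756.13
Heat pump: 48,450,400 BTU / 3412 = 14,200 kWh heat; / 4.33 = 3,279 kWh in → × €0.0767 = €251.53; + 12 × €8.15 standing = €349.33
Difference = |€1,756.13 − €349.33| = €1,406.80

€1406.80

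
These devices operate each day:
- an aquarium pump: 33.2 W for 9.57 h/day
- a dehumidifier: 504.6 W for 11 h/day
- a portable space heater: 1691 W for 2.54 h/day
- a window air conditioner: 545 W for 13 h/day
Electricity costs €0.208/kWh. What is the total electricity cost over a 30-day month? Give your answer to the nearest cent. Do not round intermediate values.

€107.63

aquarium pump: 33.2 W × 9.57 h × 30 d = 9,532 Wh = 9.532 kWh
dehumidifier: 504.6 W × 11 h × 30 d = 166,518 Wh = 166.5 kWh
portable space heater: 1691 W × 2.54 h × 30 d = 128,854 Wh = 128.9 kWh
window air conditioner: 545 W × 13 h × 30 d = 212,550 Wh = 212.6 kWh
Total energy = 9.532 + 166.5 + 128.9 + 212.6 = 517.5 kWh
Cost = 517.5 kWh × €0.208 = €107.63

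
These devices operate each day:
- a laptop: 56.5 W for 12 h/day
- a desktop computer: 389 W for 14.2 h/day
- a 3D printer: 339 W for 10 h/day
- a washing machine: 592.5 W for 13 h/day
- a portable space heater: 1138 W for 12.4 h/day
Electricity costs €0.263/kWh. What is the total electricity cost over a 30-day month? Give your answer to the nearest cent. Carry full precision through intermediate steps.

laptop: 56.5 W × 12 h × 30 d = 20,340 Wh = 20.34 kWh
desktop computer: 389 W × 14.2 h × 30 d = 165,714 Wh = 165.7 kWh
3D printer: 339 W × 10 h × 30 d = 101,700 Wh = 101.7 kWh
washing machine: 592.5 W × 13 h × 30 d = 231,075 Wh = 231.1 kWh
portable space heater: 1138 W × 12.4 h × 30 d = 423,336 Wh = 423.3 kWh
Total energy = 20.34 + 165.7 + 101.7 + 231.1 + 423.3 = 942.2 kWh
Cost = 942.2 kWh × €0.263 = €247.79

€247.79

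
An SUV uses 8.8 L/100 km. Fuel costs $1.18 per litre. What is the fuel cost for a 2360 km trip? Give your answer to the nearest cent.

Fuel = 8.8 L/100 km × 2360 km / 100 = 207.7 L
Cost = 207.7 L × $1.18/L = $245.06

$245.06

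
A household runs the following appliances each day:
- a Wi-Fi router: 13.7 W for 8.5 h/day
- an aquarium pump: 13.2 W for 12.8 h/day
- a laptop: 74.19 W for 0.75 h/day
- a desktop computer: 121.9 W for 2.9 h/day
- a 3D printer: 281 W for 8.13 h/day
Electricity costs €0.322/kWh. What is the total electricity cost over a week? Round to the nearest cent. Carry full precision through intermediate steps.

€6.71

Wi-Fi router: 13.7 W × 8.5 h × 7 d = 815 Wh = 0.8151 kWh
aquarium pump: 13.2 W × 12.8 h × 7 d = 1,183 Wh = 1.183 kWh
laptop: 74.19 W × 0.75 h × 7 d = 389 Wh = 0.3895 kWh
desktop computer: 121.9 W × 2.9 h × 7 d = 2,475 Wh = 2.475 kWh
3D printer: 281 W × 8.13 h × 7 d = 15,992 Wh = 15.99 kWh
Total energy = 0.8151 + 1.183 + 0.3895 + 2.475 + 15.99 = 20.85 kWh
Cost = 20.85 kWh × €0.322 = €6.71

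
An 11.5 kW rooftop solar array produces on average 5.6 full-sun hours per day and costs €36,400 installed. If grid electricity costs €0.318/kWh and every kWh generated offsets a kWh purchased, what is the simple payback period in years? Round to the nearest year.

Daily generation = 11.5 kW × 5.6 h = 64.4 kWh
Annual generation = 64.4 × 365 = 23506 kWh
Annual savings = 23506 × €0.318 = €7,474.91
Payback = €36,400 / €7,474.91 = 4.87 years

5 years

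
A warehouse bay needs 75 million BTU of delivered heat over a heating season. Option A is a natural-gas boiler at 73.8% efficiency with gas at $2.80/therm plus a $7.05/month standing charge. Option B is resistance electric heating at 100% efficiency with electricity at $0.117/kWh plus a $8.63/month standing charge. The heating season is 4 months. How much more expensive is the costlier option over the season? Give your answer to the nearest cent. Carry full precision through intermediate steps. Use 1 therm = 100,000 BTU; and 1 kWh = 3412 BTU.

Heat load = 75 × 10⁶ BTU = 75,000,000 BTU
Gas: input = 75,000,000 / 0.738 = 101,626,016 BTU = 1,016 therm → 1,016 × $2.80 = $2,845.53; + 4 × $7.05 standing = $2,873.73
Electric: 75,000,000 BTU / 3412 = 21,980 kWh → × $0.117 = $2,571.81; + 4 × $8.63 standing = $2,606.33
Difference = |$2,873.73 − $2,606.33| = $267.40

$267.40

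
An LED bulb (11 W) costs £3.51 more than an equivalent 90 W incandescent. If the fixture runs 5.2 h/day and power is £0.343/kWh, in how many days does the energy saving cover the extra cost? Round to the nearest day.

Power saved = 90 − 11 = 79 W
Daily energy saved = 79 W × 5.2 h = 410.8 Wh = 0.4108 kWh
Daily savings = 0.4108 × £0.343 = £0.1409
Payback = £3.51 / £0.1409 per day = 24.91 days

25 days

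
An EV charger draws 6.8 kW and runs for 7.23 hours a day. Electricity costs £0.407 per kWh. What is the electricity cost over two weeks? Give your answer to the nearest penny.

£280.14

Energy = 6800 W × 7.23 h/day × 14 days = 688,296 Wh = 688.3 kWh
Cost = 688.3 kWh × £0.407/kWh = £280.14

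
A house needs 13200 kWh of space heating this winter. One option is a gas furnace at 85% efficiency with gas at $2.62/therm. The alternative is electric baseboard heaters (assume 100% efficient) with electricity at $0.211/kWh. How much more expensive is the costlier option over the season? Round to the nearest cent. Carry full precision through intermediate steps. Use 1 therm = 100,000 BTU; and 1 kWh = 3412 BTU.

Heat load = 13200 kWh × 3412 = 45,038,400 BTU
Gas: input = 45,038,400 / 0.85 = 52,986,353 BTU = 529.9 therm → 529.9 × $2.62 = $1,388.24
Electric: 45,038,400 BTU / 3412 = 13,200 kWh → × $0.211 = $2,785.20
Difference = |$1,388.24 − $2,785.20| = $1,396.96

$1396.96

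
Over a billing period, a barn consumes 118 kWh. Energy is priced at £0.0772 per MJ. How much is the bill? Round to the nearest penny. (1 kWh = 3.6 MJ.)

£32.79

118 kWh × (3.6 MJ/kWh) = 424.8 MJ
Cost = 424.8 MJ × £0.0772/MJ = £32.79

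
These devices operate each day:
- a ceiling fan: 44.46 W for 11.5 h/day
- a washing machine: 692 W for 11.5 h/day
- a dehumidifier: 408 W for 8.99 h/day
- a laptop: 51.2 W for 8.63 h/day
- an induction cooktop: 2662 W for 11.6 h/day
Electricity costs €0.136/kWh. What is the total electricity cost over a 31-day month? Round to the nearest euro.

€183

ceiling fan: 44.46 W × 11.5 h × 31 d = 15,850 Wh = 15.85 kWh
washing machine: 692 W × 11.5 h × 31 d = 246,698 Wh = 246.7 kWh
dehumidifier: 408 W × 8.99 h × 31 d = 113,706 Wh = 113.7 kWh
laptop: 51.2 W × 8.63 h × 31 d = 13,698 Wh = 13.7 kWh
induction cooktop: 2662 W × 11.6 h × 31 d = 957,255 Wh = 957.3 kWh
Total energy = 15.85 + 246.7 + 113.7 + 13.7 + 957.3 = 1,347 kWh
Cost = 1,347 kWh × €0.136 = €183.22 ≈ €183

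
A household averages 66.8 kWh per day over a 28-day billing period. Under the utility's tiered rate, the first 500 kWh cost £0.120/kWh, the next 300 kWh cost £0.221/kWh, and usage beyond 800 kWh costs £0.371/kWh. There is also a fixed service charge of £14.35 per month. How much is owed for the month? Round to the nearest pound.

£538

Usage = 66.8 kWh/day × 28 days = 1870.4 kWh
First 500 kWh × £0.120 = £60.00
Next 300 kWh × £0.221 = £66.30
Remaining 1070.4 kWh × £0.371 = £397.12
Energy charge = £523.42; + service £14.35 = £537.77 ≈ £538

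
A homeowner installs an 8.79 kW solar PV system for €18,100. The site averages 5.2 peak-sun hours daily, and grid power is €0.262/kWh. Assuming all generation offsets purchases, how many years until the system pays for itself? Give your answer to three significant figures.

4.14 years

Daily generation = 8.79 kW × 5.2 h = 45.71 kWh
Annual generation = 45.71 × 365 = 16683 kWh
Annual savings = 16683 × €0.262 = €4,371.06
Payback = €18,100 / €4,371.06 = 4.14 years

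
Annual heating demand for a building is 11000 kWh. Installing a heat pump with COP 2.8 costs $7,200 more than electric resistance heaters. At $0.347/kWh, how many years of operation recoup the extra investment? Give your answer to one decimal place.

2.9 years

Resistance: 11000 kWh × $0.347 = $3,817.00/yr
Heat pump: 11000 / 2.8 = 3929 kWh in → × $0.347 = $1,363.21/yr
Annual savings = $2,453.79
Payback = $7,200 / $2,453.79 = 2.93 years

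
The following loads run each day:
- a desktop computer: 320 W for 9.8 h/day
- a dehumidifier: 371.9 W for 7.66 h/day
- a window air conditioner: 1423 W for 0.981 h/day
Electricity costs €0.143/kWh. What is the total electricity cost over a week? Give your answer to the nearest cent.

desktop computer: 320 W × 9.8 h × 7 d = 21,952 Wh = 21.95 kWh
dehumidifier: 371.9 W × 7.66 h × 7 d = 19,941 Wh = 19.94 kWh
window air conditioner: 1423 W × 0.981 h × 7 d = 9,772 Wh = 9.772 kWh
Total energy = 21.95 + 19.94 + 9.772 = 51.67 kWh
Cost = 51.67 kWh × €0.143 = €7.39

€7.39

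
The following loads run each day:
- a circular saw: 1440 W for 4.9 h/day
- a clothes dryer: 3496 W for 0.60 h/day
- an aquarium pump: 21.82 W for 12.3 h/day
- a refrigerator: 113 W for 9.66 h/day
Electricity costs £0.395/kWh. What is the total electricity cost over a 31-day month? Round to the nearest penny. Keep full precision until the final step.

£128.74

circular saw: 1440 W × 4.9 h × 31 d = 218,736 Wh = 218.7 kWh
clothes dryer: 3496 W × 0.60 h × 31 d = 65,026 Wh = 65.03 kWh
aquarium pump: 21.82 W × 12.3 h × 31 d = 8,320 Wh = 8.32 kWh
refrigerator: 113 W × 9.66 h × 31 d = 33,839 Wh = 33.84 kWh
Total energy = 218.7 + 65.03 + 8.32 + 33.84 = 325.9 kWh
Cost = 325.9 kWh × £0.395 = £128.74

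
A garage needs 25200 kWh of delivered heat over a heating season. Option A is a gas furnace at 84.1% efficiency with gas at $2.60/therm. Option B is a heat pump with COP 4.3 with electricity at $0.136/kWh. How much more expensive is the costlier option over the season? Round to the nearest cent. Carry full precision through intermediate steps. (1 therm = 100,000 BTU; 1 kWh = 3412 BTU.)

Heat load = 25200 kWh × 3412 = 85,982,400 BTU
Gas: input = 85,982,400 / 0.841 = 102,238,288 BTU = 1,022 therm → 1,022 × $2.60 = $2,658.20
Heat pump: 85,982,400 BTU / 3412 = 25,200 kWh heat; / 4.3 = 5,860 kWh in → × $0.136 = $797.02
Difference = |$2,658.20 − $797.02| = $1,861.17

$1861.17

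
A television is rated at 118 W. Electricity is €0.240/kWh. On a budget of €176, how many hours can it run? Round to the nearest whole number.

6215 h

Energy budget = €176 / €0.240 per kWh = 733.3 kWh = 733,333 Wh
Runtime = 733,333 Wh / 118 W = 6,215 h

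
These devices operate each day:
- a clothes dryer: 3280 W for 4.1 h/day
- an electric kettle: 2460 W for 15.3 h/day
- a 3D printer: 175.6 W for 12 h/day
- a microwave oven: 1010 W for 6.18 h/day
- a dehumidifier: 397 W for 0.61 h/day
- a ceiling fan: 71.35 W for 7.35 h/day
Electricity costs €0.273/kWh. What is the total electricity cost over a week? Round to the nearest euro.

€115

clothes dryer: 3280 W × 4.1 h × 7 d = 94,136 Wh = 94.14 kWh
electric kettle: 2460 W × 15.3 h × 7 d = 263,466 Wh = 263.5 kWh
3D printer: 175.6 W × 12 h × 7 d = 14,750 Wh = 14.75 kWh
microwave oven: 1010 W × 6.18 h × 7 d = 43,693 Wh = 43.69 kWh
dehumidifier: 397 W × 0.61 h × 7 d = 1,695 Wh = 1.695 kWh
ceiling fan: 71.35 W × 7.35 h × 7 d = 3,671 Wh = 3.671 kWh
Total energy = 94.14 + 263.5 + 14.75 + 43.69 + 1.695 + 3.671 = 421.4 kWh
Cost = 421.4 kWh × €0.273 = €115.05 ≈ €115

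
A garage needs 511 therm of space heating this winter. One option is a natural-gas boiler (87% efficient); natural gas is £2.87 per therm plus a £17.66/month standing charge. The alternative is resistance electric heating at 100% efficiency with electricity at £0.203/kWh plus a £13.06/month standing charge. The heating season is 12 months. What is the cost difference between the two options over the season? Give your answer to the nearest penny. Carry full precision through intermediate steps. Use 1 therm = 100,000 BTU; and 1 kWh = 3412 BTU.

Heat load = 511 therm × 100,000 = 51,100,000 BTU
Gas: input = 51,100,000 / 0.87 = 58,735,632 BTU = 587.4 therm → 587.4 × £2.87 = £1,685.71; + 12 × £17.66 standing = £1,897.63
Electric: 51,100,000 BTU / 3412 = 14,980 kWh → × £0.203 = £3,040.24; + 12 × £13.06 standing = £3,196.96
Difference = |£1,897.63 − £3,196.96| = £1,299.33

£1299.33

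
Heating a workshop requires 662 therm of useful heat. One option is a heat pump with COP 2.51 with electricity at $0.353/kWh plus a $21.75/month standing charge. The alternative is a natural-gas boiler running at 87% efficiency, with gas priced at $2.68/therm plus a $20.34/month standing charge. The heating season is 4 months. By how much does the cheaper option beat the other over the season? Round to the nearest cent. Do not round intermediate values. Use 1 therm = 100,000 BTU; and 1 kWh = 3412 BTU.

Heat load = 662 therm × 100,000 = 66,200,000 BTU
Gas: input = 66,200,000 / 0.87 = 76,091,954 BTU = 760.9 therm → 760.9 × $2.68 = $2,039.26; + 4 × $20.34 standing = $2,120.62
Heat pump: 66,200,000 BTU / 3412 = 19,400 kWh heat; / 2.51 = 7,730 kWh in → × $0.353 = $2,728.66; + 4 × $21.75 standing = $2,815.66
Difference = |$2,120.62 − $2,815.66| = $695.04

$695.04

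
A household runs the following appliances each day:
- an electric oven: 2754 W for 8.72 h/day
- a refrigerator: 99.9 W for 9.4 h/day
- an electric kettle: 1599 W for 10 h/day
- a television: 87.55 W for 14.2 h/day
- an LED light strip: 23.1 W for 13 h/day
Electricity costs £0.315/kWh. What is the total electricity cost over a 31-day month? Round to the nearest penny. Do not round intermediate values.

electric oven: 2754 W × 8.72 h × 31 d = 744,461 Wh = 744.5 kWh
refrigerator: 99.9 W × 9.4 h × 31 d = 29,111 Wh = 29.11 kWh
electric kettle: 1599 W × 10 h × 31 d = 495,690 Wh = 495.7 kWh
television: 87.55 W × 14.2 h × 31 d = 38,540 Wh = 38.54 kWh
LED light strip: 23.1 W × 13 h × 31 d = 9,309 Wh = 9.309 kWh
Total energy = 744.5 + 29.11 + 495.7 + 38.54 + 9.309 = 1,317 kWh
Cost = 1,317 kWh × £0.315 = £414.89

£414.89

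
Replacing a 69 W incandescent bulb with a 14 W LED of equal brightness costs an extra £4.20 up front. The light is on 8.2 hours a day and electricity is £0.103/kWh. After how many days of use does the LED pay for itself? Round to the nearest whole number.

Power saved = 69 − 14 = 55 W
Daily energy saved = 55 W × 8.2 h = 451 Wh = 0.451 kWh
Daily savings = 0.451 × £0.103 = £0.0465
Payback = £4.20 / £0.0465 per day = 90.41 days

90 days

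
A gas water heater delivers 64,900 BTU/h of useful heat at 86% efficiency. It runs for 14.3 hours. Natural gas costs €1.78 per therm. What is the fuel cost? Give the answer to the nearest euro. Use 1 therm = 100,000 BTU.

€19

Heat delivered = 64,900 BTU/h × 14.3 h = 928,070 BTU
Gas input = 928,070 / 0.86 = 1,079,151 BTU
= 1,079,151 / 100,000 = 10.79 therm
Cost = 10.79 × €1.78/therm = €19.21 ≈ €19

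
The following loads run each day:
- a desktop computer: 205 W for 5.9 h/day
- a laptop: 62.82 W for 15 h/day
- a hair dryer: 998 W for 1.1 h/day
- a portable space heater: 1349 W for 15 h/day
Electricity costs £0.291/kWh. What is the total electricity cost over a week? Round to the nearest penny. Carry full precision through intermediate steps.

desktop computer: 205 W × 5.9 h × 7 d = 8,466 Wh = 8.466 kWh
laptop: 62.82 W × 15 h × 7 d = 6,596 Wh = 6.596 kWh
hair dryer: 998 W × 1.1 h × 7 d = 7,685 Wh = 7.685 kWh
portable space heater: 1349 W × 15 h × 7 d = 141,645 Wh = 141.6 kWh
Total energy = 8.466 + 6.596 + 7.685 + 141.6 = 164.4 kWh
Cost = 164.4 kWh × £0.291 = £47.84

£47.84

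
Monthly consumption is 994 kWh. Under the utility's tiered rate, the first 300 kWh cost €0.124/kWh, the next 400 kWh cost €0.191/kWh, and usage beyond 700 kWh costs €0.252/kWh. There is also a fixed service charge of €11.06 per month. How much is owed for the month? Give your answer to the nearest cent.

First 300 kWh × €0.124 = €37.20
Next 400 kWh × €0.191 = €76.40
Remaining 294 kWh × €0.252 = €74.09
Energy charge = €187.69; + service €11.06 = €198.75

€198.75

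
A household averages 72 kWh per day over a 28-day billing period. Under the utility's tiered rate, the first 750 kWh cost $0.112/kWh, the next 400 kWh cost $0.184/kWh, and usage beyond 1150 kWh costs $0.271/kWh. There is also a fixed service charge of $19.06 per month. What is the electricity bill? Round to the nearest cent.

Usage = 72 kWh/day × 28 days = 2016 kWh
First 750 kWh × $0.112 = $84.00
Next 400 kWh × $0.184 = $73.60
Remaining 866 kWh × $0.271 = $234.69
Energy charge = $392.29; + service $19.06 = $411.35

$411.35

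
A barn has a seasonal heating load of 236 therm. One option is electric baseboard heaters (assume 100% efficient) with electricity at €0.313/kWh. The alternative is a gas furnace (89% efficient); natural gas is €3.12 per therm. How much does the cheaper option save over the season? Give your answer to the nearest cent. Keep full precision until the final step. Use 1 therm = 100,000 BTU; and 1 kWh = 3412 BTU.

Heat load = 236 therm × 100,000 = 23,600,000 BTU
Gas: input = 23,600,000 / 0.89 = 26,516,854 BTU = 265.2 therm → 265.2 × €3.12 = €827.33
Electric: 23,600,000 BTU / 3412 = 6,917 kWh → × €0.313 = €2,164.95
Difference = |€827.33 − €2,164.95| = €1,337.62

€1337.62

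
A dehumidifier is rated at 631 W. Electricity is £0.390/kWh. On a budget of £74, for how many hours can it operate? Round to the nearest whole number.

301 h

Energy budget = £74 / £0.390 per kWh = 189.7 kWh = 189,744 Wh
Runtime = 189,744 Wh / 631 W = 300.7 h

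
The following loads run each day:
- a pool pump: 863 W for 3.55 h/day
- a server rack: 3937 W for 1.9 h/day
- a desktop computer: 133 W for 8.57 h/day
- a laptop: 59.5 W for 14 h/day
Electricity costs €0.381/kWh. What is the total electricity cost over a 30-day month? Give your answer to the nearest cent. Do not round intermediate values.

€143.07

pool pump: 863 W × 3.55 h × 30 d = 91,909 Wh = 91.91 kWh
server rack: 3937 W × 1.9 h × 30 d = 224,409 Wh = 224.4 kWh
desktop computer: 133 W × 8.57 h × 30 d = 34,194 Wh = 34.19 kWh
laptop: 59.5 W × 14 h × 30 d = 24,990 Wh = 24.99 kWh
Total energy = 91.91 + 224.4 + 34.19 + 24.99 = 375.5 kWh
Cost = 375.5 kWh × €0.381 = €143.07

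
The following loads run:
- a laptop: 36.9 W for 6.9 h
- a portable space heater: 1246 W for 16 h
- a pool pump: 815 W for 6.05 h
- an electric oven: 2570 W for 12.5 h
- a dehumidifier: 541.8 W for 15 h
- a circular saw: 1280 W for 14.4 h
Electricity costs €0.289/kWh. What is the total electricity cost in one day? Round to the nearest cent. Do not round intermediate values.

laptop: 36.9 W × 6.9 h = 255 Wh = 0.2546 kWh
portable space heater: 1246 W × 16 h = 19,936 Wh = 19.94 kWh
pool pump: 815 W × 6.05 h = 4,931 Wh = 4.931 kWh
electric oven: 2570 W × 12.5 h = 32,125 Wh = 32.12 kWh
dehumidifier: 541.8 W × 15 h = 8,127 Wh = 8.127 kWh
circular saw: 1280 W × 14.4 h = 18,432 Wh = 18.43 kWh
Total energy = 0.2546 + 19.94 + 4.931 + 32.12 + 8.127 + 18.43 = 83.81 kWh
Cost = 83.81 kWh × €0.289 = €24.22

€24.22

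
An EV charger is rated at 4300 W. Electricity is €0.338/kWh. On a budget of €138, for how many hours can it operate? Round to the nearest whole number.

95 h

Energy budget = €138 / €0.338 per kWh = 408.3 kWh = 408,284 Wh
Runtime = 408,284 Wh / 4300 W = 94.95 h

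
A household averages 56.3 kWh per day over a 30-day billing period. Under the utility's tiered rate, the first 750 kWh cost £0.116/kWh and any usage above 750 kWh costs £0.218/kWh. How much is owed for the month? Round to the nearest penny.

Usage = 56.3 kWh/day × 30 days = 1689 kWh
First 750 kWh × £0.116 = £87.00
Remaining 939 kWh × £0.218 = £204.70
Total = £291.70

£291.70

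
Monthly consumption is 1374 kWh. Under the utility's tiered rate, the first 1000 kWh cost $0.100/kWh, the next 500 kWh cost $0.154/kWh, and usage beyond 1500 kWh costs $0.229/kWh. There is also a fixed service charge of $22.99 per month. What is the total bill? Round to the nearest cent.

First 1000 kWh × $0.100 = $100.00
Next 374 kWh × $0.154 = $57.60
Remaining tier: 0 kWh (not reached)
Energy charge = $157.60; + service $22.99 = $180.59

$180.59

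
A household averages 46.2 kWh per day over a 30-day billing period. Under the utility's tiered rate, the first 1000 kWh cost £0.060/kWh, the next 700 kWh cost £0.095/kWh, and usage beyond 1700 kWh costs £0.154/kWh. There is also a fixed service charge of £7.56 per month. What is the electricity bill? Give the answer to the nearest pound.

Usage = 46.2 kWh/day × 30 days = 1386 kWh
First 1000 kWh × £0.060 = £60.00
Next 386 kWh × £0.095 = £36.67
Remaining tier: 0 kWh (not reached)
Energy charge = £96.67; + service £7.56 = £104.23 ≈ £104

£104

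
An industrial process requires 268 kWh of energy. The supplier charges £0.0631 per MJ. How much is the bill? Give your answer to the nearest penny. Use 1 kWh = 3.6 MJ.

268 kWh × (3.6 MJ/kWh) = 964.8 MJ
Cost = 964.8 MJ × £0.0631/MJ = £60.88

£60.88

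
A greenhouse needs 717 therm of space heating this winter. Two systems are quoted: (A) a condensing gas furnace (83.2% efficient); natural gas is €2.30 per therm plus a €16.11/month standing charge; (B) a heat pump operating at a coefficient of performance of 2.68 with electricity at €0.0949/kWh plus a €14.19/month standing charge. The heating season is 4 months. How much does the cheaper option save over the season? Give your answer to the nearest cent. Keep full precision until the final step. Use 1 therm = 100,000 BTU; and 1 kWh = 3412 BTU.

€1245.65

Heat load = 717 therm × 100,000 = 71,700,000 BTU
Gas: input = 71,700,000 / 0.832 = 86,177,885 BTU = 861.8 therm → 861.8 × €2.30 = €1,982.09; + 4 × €16.11 standing = €2,046.53
Heat pump: 71,700,000 BTU / 3412 = 21,010 kWh heat; / 2.68 = 7,841 kWh in → × €0.0949 = €744.12; + 4 × €14.19 standing = €800.88
Difference = |€2,046.53 − €800.88| = €1,245.65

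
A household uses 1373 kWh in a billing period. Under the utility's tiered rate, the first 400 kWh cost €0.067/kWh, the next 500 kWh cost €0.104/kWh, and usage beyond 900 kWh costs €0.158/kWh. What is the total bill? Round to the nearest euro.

First 400 kWh × €0.067 = €26.80
Next 500 kWh × €0.104 = €52.00
Remaining 473 kWh × €0.158 = €74.73
Total = €153.53 ≈ €154

€154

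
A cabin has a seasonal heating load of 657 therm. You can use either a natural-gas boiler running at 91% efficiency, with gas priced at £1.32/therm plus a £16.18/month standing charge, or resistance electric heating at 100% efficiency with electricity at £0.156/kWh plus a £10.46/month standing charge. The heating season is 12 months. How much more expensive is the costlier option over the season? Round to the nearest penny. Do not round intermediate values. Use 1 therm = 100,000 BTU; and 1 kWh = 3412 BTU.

Heat load = 657 therm × 100,000 = 65,700,000 BTU
Gas: input = 65,700,000 / 0.910 = 72,197,802 BTU = 722 therm → 722 × £1.32 = £953.01; + 12 × £16.18 standing = £1,147.17
Electric: 65,700,000 BTU / 3412 = 19,260 kWh → × £0.156 = £3,003.87; + 12 × £10.46 standing = £3,129.39
Difference = |£1,147.17 − £3,129.39| = £1,982.22

£1982.22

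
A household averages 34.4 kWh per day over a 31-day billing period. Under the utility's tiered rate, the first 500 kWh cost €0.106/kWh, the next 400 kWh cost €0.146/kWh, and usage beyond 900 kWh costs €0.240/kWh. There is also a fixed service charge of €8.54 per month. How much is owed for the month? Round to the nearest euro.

Usage = 34.4 kWh/day × 31 days = 1066.4 kWh
First 500 kWh × €0.106 = €53.00
Next 400 kWh × €0.146 = €58.40
Remaining 166.4 kWh × €0.240 = €39.94
Energy charge = €151.34; + service €8.54 = €159.88 ≈ €160

€160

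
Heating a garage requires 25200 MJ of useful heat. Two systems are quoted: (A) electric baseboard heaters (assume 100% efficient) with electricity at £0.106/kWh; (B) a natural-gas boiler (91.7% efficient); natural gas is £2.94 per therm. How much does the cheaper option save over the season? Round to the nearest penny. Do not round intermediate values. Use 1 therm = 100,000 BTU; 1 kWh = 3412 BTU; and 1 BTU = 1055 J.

Heat load = 25200 MJ = 25,200,000,000 J / 1055 = 23,886,256 BTU
Gas: input = 23,886,256 / 0.917 = 26,048,262 BTU = 260.5 therm → 260.5 × £2.94 = £765.82
Electric: 23,886,256 BTU / 3412 = 7,001 kWh → × £0.106 = £742.07
Difference = |£765.82 − £742.07| = £23.75

£23.75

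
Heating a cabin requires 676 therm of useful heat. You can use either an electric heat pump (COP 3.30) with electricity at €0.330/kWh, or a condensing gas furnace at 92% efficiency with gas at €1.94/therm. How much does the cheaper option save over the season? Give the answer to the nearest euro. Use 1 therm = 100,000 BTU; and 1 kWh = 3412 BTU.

€556

Heat load = 676 therm × 100,000 = 67,600,000 BTU
Gas: input = 67,600,000 / 0.92 = 73,478,261 BTU = 734.8 therm → 734.8 × €1.94 = €1,425.48
Heat pump: 67,600,000 BTU / 3412 = 19,810 kWh heat; / 3.30 = 6,004 kWh in → × €0.330 = €1,981.24
Difference = |€1,425.48 − €1,981.24| = €555.76 ≈ €556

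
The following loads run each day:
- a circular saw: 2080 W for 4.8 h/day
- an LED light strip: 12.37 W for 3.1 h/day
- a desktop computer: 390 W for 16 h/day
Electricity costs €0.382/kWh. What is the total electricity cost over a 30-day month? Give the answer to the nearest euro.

circular saw: 2080 W × 4.8 h × 30 d = 299,520 Wh = 299.5 kWh
LED light strip: 12.37 W × 3.1 h × 30 d = 1,150 Wh = 1.15 kWh
desktop computer: 390 W × 16 h × 30 d = 187,200 Wh = 187.2 kWh
Total energy = 299.5 + 1.15 + 187.2 = 487.9 kWh
Cost = 487.9 kWh × €0.382 = €186.37 ≈ €186

€186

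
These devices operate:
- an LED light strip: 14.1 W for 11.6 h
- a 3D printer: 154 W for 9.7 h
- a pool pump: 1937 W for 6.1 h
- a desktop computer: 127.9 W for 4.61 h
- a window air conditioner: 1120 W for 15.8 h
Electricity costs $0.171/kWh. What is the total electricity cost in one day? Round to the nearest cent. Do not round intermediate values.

LED light strip: 14.1 W × 11.6 h = 164 Wh = 0.1636 kWh
3D printer: 154 W × 9.7 h = 1,494 Wh = 1.494 kWh
pool pump: 1937 W × 6.1 h = 11,816 Wh = 11.82 kWh
desktop computer: 127.9 W × 4.61 h = 590 Wh = 0.5896 kWh
window air conditioner: 1120 W × 15.8 h = 17,696 Wh = 17.7 kWh
Total energy = 0.1636 + 1.494 + 11.82 + 0.5896 + 17.7 = 31.76 kWh
Cost = 31.76 kWh × $0.171 = $5.43

$5.43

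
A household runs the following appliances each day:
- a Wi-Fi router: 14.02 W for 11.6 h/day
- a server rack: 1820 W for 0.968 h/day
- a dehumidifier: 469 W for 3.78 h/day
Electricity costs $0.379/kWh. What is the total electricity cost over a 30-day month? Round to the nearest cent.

Wi-Fi router: 14.02 W × 11.6 h × 30 d = 4,879 Wh = 4.879 kWh
server rack: 1820 W × 0.968 h × 30 d = 52,853 Wh = 52.85 kWh
dehumidifier: 469 W × 3.78 h × 30 d = 53,185 Wh = 53.18 kWh
Total energy = 4.879 + 52.85 + 53.18 = 110.9 kWh
Cost = 110.9 kWh × $0.379 = $42.04

$42.04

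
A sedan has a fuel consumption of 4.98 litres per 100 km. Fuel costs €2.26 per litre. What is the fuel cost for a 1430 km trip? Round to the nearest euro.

Fuel = 4.98 L/100 km × 1430 km / 100 = 71.21 L
Cost = 71.21 L × €2.26/L = €160.94 ≈ €161

€161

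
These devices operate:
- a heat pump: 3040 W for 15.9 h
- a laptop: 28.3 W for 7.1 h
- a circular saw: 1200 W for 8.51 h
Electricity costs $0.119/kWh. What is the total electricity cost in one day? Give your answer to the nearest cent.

heat pump: 3040 W × 15.9 h = 48,336 Wh = 48.34 kWh
laptop: 28.3 W × 7.1 h = 201 Wh = 0.2009 kWh
circular saw: 1200 W × 8.51 h = 10,212 Wh = 10.21 kWh
Total energy = 48.34 + 0.2009 + 10.21 = 58.75 kWh
Cost = 58.75 kWh × $0.119 = $6.99

$6.99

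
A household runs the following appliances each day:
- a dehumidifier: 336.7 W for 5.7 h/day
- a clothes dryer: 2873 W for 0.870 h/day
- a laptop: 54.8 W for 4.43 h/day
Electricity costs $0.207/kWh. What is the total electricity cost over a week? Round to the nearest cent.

$6.75

dehumidifier: 336.7 W × 5.7 h × 7 d = 13,434 Wh = 13.43 kWh
clothes dryer: 2873 W × 0.870 h × 7 d = 17,497 Wh = 17.5 kWh
laptop: 54.8 W × 4.43 h × 7 d = 1,699 Wh = 1.699 kWh
Total energy = 13.43 + 17.5 + 1.699 = 32.63 kWh
Cost = 32.63 kWh × $0.207 = $6.75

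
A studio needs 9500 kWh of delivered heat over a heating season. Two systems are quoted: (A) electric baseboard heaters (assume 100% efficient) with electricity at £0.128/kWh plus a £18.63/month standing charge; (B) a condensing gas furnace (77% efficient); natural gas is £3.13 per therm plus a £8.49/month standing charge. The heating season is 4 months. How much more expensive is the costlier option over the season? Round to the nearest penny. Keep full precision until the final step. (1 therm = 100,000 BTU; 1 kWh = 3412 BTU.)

£61.05

Heat load = 9500 kWh × 3412 = 32,414,000 BTU
Gas: input = 32,414,000 / 0.77 = 42,096,104 BTU = 421 therm → 421 × £3.13 = £1,317.61; + 4 × £8.49 standing = £1,351.57
Electric: 32,414,000 BTU / 3412 = 9,500 kWh → × £0.128 = £1,216.00; + 4 × £18.63 standing = £1,290.52
Difference = |£1,351.57 − £1,290.52| = £61.05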